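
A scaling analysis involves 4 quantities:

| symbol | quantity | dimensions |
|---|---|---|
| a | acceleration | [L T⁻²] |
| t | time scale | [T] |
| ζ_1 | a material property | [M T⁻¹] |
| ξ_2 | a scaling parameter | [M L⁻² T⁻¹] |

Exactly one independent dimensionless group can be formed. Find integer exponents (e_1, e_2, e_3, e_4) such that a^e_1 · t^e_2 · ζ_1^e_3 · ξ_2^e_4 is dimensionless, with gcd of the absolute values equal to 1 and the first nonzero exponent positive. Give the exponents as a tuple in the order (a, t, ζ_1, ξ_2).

M: e_1·(0) + e_2·(0) + e_3·(1) + e_4·(1) = 0
L: e_1·(1) + e_2·(0) + e_3·(0) + e_4·(-2) = 0
T: e_1·(-2) + e_2·(1) + e_3·(-1) + e_4·(-1) = 0
Solving this homogeneous linear system for the smallest-integer solution (first nonzero entry positive) gives (2, 4, -1, 1).

(2, 4, -1, 1)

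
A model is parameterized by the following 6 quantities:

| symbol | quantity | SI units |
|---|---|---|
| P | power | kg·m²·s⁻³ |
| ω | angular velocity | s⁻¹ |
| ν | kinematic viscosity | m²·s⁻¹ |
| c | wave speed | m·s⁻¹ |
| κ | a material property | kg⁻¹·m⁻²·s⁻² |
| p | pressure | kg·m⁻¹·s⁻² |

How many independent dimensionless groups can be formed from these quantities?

3

There are 6 variables and 3 base dimensions (M, L, T).
The dimension matrix has rank 3.
Independent dimensionless groups: 6 − 3 = 3.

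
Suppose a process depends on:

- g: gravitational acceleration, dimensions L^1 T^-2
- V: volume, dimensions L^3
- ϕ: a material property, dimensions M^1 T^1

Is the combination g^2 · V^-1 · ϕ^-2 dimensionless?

Sum the exponent of each base dimension across the product:
  M: 2·[g]_M − [V]_M − 2·[ϕ]_M = 2·(0) − (0) − 2·(1) = -2
  L: 2·[g]_L − [V]_L − 2·[ϕ]_L = 2·(1) − (3) − 2·(0) = -1
  T: 2·[g]_T − [V]_T − 2·[ϕ]_T = 2·(-2) − (0) − 2·(1) = -6
Net dimensions [M⁻² L⁻¹ T⁻⁶] ≠ [1] — not dimensionless.

no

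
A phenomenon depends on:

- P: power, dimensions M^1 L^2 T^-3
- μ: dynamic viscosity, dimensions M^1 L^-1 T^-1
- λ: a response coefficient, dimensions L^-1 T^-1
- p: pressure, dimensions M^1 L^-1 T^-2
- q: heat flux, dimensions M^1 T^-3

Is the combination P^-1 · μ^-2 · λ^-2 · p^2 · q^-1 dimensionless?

no

Sum the exponent of each base dimension across the product:
  M: −[P]_M − 2·[μ]_M − 2·[λ]_M + 2·[p]_M − [q]_M = −(1) − 2·(1) − 2·(0) + 2·(1) − (1) = -2
  L: −[P]_L − 2·[μ]_L − 2·[λ]_L + 2·[p]_L − [q]_L = −(2) − 2·(-1) − 2·(-1) + 2·(-1) − (0) = 0
  T: −[P]_T − 2·[μ]_T − 2·[λ]_T + 2·[p]_T − [q]_T = −(-3) − 2·(-1) − 2·(-1) + 2·(-2) − (-3) = 6
Net dimensions [M⁻² T⁶] ≠ [1] — not dimensionless.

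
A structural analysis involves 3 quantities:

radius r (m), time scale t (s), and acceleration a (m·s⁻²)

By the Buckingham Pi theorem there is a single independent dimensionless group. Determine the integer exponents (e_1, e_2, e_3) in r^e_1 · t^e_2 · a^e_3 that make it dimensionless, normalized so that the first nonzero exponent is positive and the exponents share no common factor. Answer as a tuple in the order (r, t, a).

(1, -2, -1)

L: e_1·(1) + e_2·(0) + e_3·(1) = 0
T: e_1·(0) + e_2·(1) + e_3·(-2) = 0
Solving this homogeneous linear system for the smallest-integer solution (first nonzero entry positive) gives (1, -2, -1).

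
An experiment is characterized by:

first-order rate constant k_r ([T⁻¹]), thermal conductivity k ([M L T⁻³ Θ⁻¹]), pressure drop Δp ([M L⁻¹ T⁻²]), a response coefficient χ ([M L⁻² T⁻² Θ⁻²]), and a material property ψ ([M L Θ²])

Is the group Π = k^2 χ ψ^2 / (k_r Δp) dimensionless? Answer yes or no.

no

Sum the exponent of each base dimension across the product:
  M: −[k_r]_M + 2·[k]_M − [Δp]_M + [χ]_M + 2·[ψ]_M = −(0) + 2·(1) − (1) + (1) + 2·(1) = 4
  L: −[k_r]_L + 2·[k]_L − [Δp]_L + [χ]_L + 2·[ψ]_L = −(0) + 2·(1) − (-1) + (-2) + 2·(1) = 3
  T: −[k_r]_T + 2·[k]_T − [Δp]_T + [χ]_T + 2·[ψ]_T = −(-1) + 2·(-3) − (-2) + (-2) + 2·(0) = -5
  Θ: −[k_r]_Θ + 2·[k]_Θ − [Δp]_Θ + [χ]_Θ + 2·[ψ]_Θ = −(0) + 2·(-1) − (0) + (-2) + 2·(2) = 0
Net dimensions [M⁴ L³ T⁻⁵] ≠ [1] — not dimensionless.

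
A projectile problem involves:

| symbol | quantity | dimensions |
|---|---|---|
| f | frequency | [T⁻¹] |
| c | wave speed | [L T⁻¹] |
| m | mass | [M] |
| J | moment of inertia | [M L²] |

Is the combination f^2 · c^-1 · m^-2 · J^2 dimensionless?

no

Sum the exponent of each base dimension across the product:
  M: 2·[f]_M − [c]_M − 2·[m]_M + 2·[J]_M = 2·(0) − (0) − 2·(1) + 2·(1) = 0
  L: 2·[f]_L − [c]_L − 2·[m]_L + 2·[J]_L = 2·(0) − (1) − 2·(0) + 2·(2) = 3
  T: 2·[f]_T − [c]_T − 2·[m]_T + 2·[J]_T = 2·(-1) − (-1) − 2·(0) + 2·(0) = -1
Net dimensions [L³ T⁻¹] ≠ [1] — not dimensionless.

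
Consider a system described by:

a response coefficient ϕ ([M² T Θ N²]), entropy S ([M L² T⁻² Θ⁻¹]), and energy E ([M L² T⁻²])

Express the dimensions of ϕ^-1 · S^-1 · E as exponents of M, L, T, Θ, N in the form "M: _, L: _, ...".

M: -2, L: 0, T: -1, Θ: 0, N: -2

Collect each base-dimension exponent across the product:
  M: −(2) − (1) + (1) = -2
  L: −(0) − (2) + (2) = 0
  T: −(1) − (-2) + (-2) = -1
  Θ: −(1) − (-1) + (0) = 0
  N: −(2) − (0) + (0) = -2
So the dimensions are [M⁻² T⁻¹ N⁻²].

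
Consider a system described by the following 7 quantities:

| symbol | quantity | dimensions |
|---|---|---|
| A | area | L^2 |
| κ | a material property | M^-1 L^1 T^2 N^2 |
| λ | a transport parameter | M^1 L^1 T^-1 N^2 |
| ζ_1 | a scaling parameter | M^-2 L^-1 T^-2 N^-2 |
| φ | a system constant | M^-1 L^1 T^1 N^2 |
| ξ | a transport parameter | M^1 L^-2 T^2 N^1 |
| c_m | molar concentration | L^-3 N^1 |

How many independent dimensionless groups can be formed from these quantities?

There are 7 variables and 4 base dimensions (M, L, T, N).
The dimension matrix has rank 4.
Independent dimensionless groups: 7 − 4 = 3.

3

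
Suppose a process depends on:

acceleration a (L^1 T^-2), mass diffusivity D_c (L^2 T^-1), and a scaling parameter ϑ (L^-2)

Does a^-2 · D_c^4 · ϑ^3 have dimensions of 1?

yes

Sum the exponent of each base dimension across the product:
  L: −2·[a]_L + 4·[D_c]_L + 3·[ϑ]_L = −2·(1) + 4·(2) + 3·(-2) = 0
  T: −2·[a]_T + 4·[D_c]_T + 3·[ϑ]_T = −2·(-2) + 4·(-1) + 3·(0) = 0
All base exponents vanish — dimensionless.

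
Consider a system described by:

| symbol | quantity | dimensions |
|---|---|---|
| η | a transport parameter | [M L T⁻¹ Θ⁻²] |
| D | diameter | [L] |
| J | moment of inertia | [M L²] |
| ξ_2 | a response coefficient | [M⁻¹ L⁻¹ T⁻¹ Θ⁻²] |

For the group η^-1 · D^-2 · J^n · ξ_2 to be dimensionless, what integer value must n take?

2

Balance the M exponent: (1)·n from J, plus −(1) − 2·(0) + (-1) = -2 from the rest, must sum to zero.
n − 2 = 0, so n = 2.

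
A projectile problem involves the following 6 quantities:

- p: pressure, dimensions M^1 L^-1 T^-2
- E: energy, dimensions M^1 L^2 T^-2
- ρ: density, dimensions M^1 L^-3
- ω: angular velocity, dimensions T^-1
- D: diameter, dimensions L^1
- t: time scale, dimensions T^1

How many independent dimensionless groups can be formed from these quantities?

3

There are 6 variables and 3 base dimensions (M, L, T).
The dimension matrix has rank 3.
Independent dimensionless groups: 6 − 3 = 3.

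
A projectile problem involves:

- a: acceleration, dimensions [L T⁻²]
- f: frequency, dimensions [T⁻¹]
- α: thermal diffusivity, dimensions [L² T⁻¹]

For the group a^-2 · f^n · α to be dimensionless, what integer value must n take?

Balance the T exponent: (-1)·n from f, plus −2·(-2) + (-1) = 3 from the rest, must sum to zero.
−n + 3 = 0, so n = 3.

3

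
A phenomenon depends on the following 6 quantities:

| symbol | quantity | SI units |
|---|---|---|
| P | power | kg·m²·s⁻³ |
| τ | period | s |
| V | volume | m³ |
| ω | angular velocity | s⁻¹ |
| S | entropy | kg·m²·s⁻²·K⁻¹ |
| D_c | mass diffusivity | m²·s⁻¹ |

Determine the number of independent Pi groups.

There are 6 variables and 4 base dimensions (M, L, T, Θ).
The dimension matrix has rank 4.
Independent dimensionless groups: 6 − 4 = 2.

2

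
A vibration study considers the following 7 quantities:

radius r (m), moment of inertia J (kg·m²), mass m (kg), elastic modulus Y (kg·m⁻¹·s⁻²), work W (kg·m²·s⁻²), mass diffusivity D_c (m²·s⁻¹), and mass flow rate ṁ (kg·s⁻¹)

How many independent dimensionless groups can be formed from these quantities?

There are 7 variables and 3 base dimensions (M, L, T).
The dimension matrix has rank 3.
Independent dimensionless groups: 7 − 3 = 4.

4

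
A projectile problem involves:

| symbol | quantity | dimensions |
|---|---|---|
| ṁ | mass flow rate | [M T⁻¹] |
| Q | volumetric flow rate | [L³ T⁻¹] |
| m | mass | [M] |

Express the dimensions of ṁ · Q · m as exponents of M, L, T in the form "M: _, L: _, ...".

M: 2, L: 3, T: -2

Collect each base-dimension exponent across the product:
  M: (1) + (0) + (1) = 2
  L: (0) + (3) + (0) = 3
  T: (-1) + (-1) + (0) = -2
So the dimensions are [M² L³ T⁻²].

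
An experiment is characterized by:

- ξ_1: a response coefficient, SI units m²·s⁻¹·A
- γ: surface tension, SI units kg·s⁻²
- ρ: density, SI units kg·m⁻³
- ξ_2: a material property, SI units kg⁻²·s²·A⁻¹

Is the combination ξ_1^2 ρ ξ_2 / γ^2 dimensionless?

no

Sum the exponent of each base dimension across the product:
  M: 2·[ξ_1]_M − 2·[γ]_M + [ρ]_M + [ξ_2]_M = 2·(0) − 2·(1) + (1) + (-2) = -3
  L: 2·[ξ_1]_L − 2·[γ]_L + [ρ]_L + [ξ_2]_L = 2·(2) − 2·(0) + (-3) + (0) = 1
  T: 2·[ξ_1]_T − 2·[γ]_T + [ρ]_T + [ξ_2]_T = 2·(-1) − 2·(-2) + (0) + (2) = 4
  I: 2·[ξ_1]_I − 2·[γ]_I + [ρ]_I + [ξ_2]_I = 2·(1) − 2·(0) + (0) + (-1) = 1
Net dimensions [M⁻³ L T⁴ I] ≠ [1] — not dimensionless.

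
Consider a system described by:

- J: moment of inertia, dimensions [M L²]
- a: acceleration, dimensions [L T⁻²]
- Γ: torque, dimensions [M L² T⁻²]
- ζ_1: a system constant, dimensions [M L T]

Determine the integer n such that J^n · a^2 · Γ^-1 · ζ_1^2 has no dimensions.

Balance the M exponent: (1)·n from J, plus 2·(0) − (1) + 2·(1) = 1 from the rest, must sum to zero.
n + 1 = 0, so n = -1.

-1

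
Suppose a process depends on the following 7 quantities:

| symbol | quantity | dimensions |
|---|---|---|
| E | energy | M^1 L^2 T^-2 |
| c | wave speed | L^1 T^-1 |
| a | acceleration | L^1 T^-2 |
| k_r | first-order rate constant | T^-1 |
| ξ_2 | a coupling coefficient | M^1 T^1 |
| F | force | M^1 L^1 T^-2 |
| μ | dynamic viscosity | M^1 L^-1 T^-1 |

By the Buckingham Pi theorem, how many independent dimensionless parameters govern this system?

There are 7 variables and 3 base dimensions (M, L, T).
The dimension matrix has rank 3.
Independent dimensionless groups: 7 − 3 = 4.

4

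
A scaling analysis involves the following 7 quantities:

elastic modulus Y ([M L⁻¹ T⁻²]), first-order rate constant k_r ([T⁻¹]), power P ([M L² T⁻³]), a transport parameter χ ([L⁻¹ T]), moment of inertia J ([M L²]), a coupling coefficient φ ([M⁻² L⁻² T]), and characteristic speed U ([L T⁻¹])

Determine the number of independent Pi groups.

4

There are 7 variables and 3 base dimensions (M, L, T).
The dimension matrix has rank 3.
Independent dimensionless groups: 7 − 3 = 4.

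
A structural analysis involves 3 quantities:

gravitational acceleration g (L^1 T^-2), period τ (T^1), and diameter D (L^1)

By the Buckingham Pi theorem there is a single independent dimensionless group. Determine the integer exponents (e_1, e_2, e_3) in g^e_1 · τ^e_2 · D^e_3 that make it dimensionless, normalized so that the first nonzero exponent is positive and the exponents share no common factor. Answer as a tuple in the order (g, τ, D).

L: e_1·(1) + e_2·(0) + e_3·(1) = 0
T: e_1·(-2) + e_2·(1) + e_3·(0) = 0
Solving this homogeneous linear system for the smallest-integer solution (first nonzero entry positive) gives (1, 2, -1).

(1, 2, -1)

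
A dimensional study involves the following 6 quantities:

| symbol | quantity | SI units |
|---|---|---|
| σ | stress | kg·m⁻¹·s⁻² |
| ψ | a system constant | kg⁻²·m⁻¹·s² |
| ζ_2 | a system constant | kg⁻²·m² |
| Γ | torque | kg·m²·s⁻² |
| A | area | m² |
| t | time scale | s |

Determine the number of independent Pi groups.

There are 6 variables and 3 base dimensions (M, L, T).
The dimension matrix has rank 3.
Independent dimensionless groups: 6 − 3 = 3.

3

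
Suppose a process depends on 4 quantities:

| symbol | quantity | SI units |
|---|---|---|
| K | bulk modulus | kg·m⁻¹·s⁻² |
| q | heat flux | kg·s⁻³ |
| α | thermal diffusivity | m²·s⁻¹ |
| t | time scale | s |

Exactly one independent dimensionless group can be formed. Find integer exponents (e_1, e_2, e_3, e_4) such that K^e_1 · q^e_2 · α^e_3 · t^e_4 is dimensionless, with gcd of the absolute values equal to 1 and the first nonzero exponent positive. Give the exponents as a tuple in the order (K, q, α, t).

M: e_1·(1) + e_2·(1) + e_3·(0) + e_4·(0) = 0
L: e_1·(-1) + e_2·(0) + e_3·(2) + e_4·(0) = 0
T: e_1·(-2) + e_2·(-3) + e_3·(-1) + e_4·(1) = 0
Solving this homogeneous linear system for the smallest-integer solution (first nonzero entry positive) gives (2, -2, 1, -1).

(2, -2, 1, -1)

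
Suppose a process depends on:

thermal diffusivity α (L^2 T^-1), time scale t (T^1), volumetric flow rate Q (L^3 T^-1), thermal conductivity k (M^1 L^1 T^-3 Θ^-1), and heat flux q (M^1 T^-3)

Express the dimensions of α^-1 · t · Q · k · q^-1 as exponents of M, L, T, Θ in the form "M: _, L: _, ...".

Collect each base-dimension exponent across the product:
  M: −(0) + (0) + (0) + (1) − (1) = 0
  L: −(2) + (0) + (3) + (1) − (0) = 2
  T: −(-1) + (1) + (-1) + (-3) − (-3) = 1
  Θ: −(0) + (0) + (0) + (-1) − (0) = -1
So the dimensions are [L² T Θ⁻¹].

M: 0, L: 2, T: 1, Θ: -1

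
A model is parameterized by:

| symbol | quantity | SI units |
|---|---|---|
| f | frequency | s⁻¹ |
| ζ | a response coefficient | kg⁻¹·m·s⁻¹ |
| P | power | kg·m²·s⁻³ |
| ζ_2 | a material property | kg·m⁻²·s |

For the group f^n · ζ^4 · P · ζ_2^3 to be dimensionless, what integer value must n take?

-4

Balance the T exponent: (-1)·n from f, plus 4·(-1) + (-3) + 3·(1) = -4 from the rest, must sum to zero.
−n − 4 = 0, so n = -4.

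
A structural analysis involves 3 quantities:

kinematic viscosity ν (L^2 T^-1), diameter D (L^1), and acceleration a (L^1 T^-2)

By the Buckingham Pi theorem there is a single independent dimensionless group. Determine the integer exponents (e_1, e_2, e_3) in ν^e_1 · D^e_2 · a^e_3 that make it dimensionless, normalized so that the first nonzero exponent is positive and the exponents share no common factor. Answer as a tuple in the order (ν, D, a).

(2, -3, -1)

L: e_1·(2) + e_2·(1) + e_3·(1) = 0
T: e_1·(-1) + e_2·(0) + e_3·(-2) = 0
Solving this homogeneous linear system for the smallest-integer solution (first nonzero entry positive) gives (2, -3, -1).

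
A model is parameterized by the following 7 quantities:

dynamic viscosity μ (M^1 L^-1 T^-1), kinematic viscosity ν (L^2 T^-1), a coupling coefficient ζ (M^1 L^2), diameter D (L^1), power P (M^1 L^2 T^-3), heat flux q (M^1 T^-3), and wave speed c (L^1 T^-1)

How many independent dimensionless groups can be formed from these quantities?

4

There are 7 variables and 3 base dimensions (M, L, T).
The dimension matrix has rank 3.
Independent dimensionless groups: 7 − 3 = 4.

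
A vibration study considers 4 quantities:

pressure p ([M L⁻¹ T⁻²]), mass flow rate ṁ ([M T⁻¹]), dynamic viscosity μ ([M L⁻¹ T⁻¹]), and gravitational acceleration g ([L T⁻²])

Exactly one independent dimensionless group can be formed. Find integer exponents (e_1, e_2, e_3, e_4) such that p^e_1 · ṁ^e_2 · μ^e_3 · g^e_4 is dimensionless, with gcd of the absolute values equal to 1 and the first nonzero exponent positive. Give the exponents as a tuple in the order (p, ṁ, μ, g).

(2, 1, -3, -1)

M: e_1·(1) + e_2·(1) + e_3·(1) + e_4·(0) = 0
L: e_1·(-1) + e_2·(0) + e_3·(-1) + e_4·(1) = 0
T: e_1·(-2) + e_2·(-1) + e_3·(-1) + e_4·(-2) = 0
Solving this homogeneous linear system for the smallest-integer solution (first nonzero entry positive) gives (2, 1, -3, -1).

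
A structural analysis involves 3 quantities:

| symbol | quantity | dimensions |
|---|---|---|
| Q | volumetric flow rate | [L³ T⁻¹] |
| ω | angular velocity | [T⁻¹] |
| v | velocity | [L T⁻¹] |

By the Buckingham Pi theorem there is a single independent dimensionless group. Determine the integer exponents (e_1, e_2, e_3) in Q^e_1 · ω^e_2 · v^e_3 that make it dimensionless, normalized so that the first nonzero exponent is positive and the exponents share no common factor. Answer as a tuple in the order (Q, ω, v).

(1, 2, -3)

L: e_1·(3) + e_2·(0) + e_3·(1) = 0
T: e_1·(-1) + e_2·(-1) + e_3·(-1) = 0
Solving this homogeneous linear system for the smallest-integer solution (first nonzero entry positive) gives (1, 2, -3).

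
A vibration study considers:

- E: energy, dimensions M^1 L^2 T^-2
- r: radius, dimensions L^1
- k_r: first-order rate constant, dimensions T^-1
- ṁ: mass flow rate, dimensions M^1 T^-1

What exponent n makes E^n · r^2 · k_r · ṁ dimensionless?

Balance the M exponent: (1)·n from E, plus 2·(0) + (0) + (1) = 1 from the rest, must sum to zero.
n + 1 = 0, so n = -1.

-1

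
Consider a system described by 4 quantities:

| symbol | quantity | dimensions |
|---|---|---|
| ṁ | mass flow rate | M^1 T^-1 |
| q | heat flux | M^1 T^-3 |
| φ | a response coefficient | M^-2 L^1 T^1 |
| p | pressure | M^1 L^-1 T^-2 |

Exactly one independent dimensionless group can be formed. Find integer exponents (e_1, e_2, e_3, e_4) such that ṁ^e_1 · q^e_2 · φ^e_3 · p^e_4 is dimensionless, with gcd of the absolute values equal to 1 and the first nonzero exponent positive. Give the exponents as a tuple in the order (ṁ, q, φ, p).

M: e_1·(1) + e_2·(1) + e_3·(-2) + e_4·(1) = 0
L: e_1·(0) + e_2·(0) + e_3·(1) + e_4·(-1) = 0
T: e_1·(-1) + e_2·(-3) + e_3·(1) + e_4·(-2) = 0
Solving this homogeneous linear system for the smallest-integer solution (first nonzero entry positive) gives (2, -1, 1, 1).

(2, -1, 1, 1)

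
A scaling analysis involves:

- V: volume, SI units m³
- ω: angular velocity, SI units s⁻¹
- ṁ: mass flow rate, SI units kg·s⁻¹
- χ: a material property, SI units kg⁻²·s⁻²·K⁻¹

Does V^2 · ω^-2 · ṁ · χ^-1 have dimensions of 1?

no

Sum the exponent of each base dimension across the product:
  M: 2·[V]_M − 2·[ω]_M + [ṁ]_M − [χ]_M = 2·(0) − 2·(0) + (1) − (-2) = 3
  L: 2·[V]_L − 2·[ω]_L + [ṁ]_L − [χ]_L = 2·(3) − 2·(0) + (0) − (0) = 6
  T: 2·[V]_T − 2·[ω]_T + [ṁ]_T − [χ]_T = 2·(0) − 2·(-1) + (-1) − (-2) = 3
  Θ: 2·[V]_Θ − 2·[ω]_Θ + [ṁ]_Θ − [χ]_Θ = 2·(0) − 2·(0) + (0) − (-1) = 1
Net dimensions [M³ L⁶ T³ Θ] ≠ [1] — not dimensionless.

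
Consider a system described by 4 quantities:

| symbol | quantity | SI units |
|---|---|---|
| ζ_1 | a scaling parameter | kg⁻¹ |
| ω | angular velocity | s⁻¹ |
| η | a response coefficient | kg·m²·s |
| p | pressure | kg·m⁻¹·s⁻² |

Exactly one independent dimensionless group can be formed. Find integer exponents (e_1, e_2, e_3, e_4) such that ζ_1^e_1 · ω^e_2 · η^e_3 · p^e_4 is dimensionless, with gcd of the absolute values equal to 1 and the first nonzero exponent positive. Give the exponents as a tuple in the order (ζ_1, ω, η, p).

(3, -3, 1, 2)

M: e_1·(-1) + e_2·(0) + e_3·(1) + e_4·(1) = 0
L: e_1·(0) + e_2·(0) + e_3·(2) + e_4·(-1) = 0
T: e_1·(0) + e_2·(-1) + e_3·(1) + e_4·(-2) = 0
Solving this homogeneous linear system for the smallest-integer solution (first nonzero entry positive) gives (3, -3, 1, 2).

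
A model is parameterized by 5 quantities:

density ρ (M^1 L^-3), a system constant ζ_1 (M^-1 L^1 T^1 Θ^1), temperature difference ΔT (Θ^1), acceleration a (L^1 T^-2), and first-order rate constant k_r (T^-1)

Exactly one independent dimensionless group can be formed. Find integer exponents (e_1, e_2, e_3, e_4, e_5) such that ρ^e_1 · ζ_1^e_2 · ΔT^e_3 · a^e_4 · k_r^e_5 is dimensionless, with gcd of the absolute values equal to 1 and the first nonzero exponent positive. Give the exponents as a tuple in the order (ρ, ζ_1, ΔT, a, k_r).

(1, 1, -1, 2, -3)

M: e_1·(1) + e_2·(-1) + e_3·(0) + e_4·(0) + e_5·(0) = 0
L: e_1·(-3) + e_2·(1) + e_3·(0) + e_4·(1) + e_5·(0) = 0
T: e_1·(0) + e_2·(1) + e_3·(0) + e_4·(-2) + e_5·(-1) = 0
Θ: e_1·(0) + e_2·(1) + e_3·(1) + e_4·(0) + e_5·(0) = 0
Solving this homogeneous linear system for the smallest-integer solution (first nonzero entry positive) gives (1, 1, -1, 2, -3).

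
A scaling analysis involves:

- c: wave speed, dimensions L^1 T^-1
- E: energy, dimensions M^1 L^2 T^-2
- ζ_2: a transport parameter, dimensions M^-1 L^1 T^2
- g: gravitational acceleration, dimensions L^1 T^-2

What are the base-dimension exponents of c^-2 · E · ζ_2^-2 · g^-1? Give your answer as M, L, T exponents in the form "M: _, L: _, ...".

Collect each base-dimension exponent across the product:
  M: −2·(0) + (1) − 2·(-1) − (0) = 3
  L: −2·(1) + (2) − 2·(1) − (1) = -3
  T: −2·(-1) + (-2) − 2·(2) − (-2) = -2
So the dimensions are [M³ L⁻³ T⁻²].

M: 3, L: -3, T: -2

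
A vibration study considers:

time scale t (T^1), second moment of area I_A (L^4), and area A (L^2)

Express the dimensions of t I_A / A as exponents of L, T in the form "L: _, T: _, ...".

Collect each base-dimension exponent across the product:
  L: (0) + (4) − (2) = 2
  T: (1) + (0) − (0) = 1
So the dimensions are [L² T].

L: 2, T: 1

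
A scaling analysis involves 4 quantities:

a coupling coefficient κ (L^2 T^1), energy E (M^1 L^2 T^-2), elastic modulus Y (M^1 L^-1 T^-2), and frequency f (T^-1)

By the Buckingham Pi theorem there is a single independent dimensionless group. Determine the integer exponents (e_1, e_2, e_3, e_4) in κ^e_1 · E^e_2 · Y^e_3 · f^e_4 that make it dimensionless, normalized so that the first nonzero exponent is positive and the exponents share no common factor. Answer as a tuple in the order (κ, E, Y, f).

M: e_1·(0) + e_2·(1) + e_3·(1) + e_4·(0) = 0
L: e_1·(2) + e_2·(2) + e_3·(-1) + e_4·(0) = 0
T: e_1·(1) + e_2·(-2) + e_3·(-2) + e_4·(-1) = 0
Solving this homogeneous linear system for the smallest-integer solution (first nonzero entry positive) gives (3, -2, 2, 3).

(3, -2, 2, 3)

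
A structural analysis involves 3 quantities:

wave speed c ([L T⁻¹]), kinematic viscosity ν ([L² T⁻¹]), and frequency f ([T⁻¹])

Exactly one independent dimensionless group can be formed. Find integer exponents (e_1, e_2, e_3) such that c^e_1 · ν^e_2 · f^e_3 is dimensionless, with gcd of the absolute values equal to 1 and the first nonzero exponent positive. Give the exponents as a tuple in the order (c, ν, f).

L: e_1·(1) + e_2·(2) + e_3·(0) = 0
T: e_1·(-1) + e_2·(-1) + e_3·(-1) = 0
Solving this homogeneous linear system for the smallest-integer solution (first nonzero entry positive) gives (2, -1, -1).

(2, -1, -1)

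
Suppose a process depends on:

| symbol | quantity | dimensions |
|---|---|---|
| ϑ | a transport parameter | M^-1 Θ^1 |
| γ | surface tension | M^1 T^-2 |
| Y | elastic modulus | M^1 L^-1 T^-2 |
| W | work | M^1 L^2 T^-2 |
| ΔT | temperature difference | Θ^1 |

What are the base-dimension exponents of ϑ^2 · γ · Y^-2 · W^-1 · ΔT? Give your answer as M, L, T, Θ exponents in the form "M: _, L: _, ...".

Collect each base-dimension exponent across the product:
  M: 2·(-1) + (1) − 2·(1) − (1) + (0) = -4
  L: 2·(0) + (0) − 2·(-1) − (2) + (0) = 0
  T: 2·(0) + (-2) − 2·(-2) − (-2) + (0) = 4
  Θ: 2·(1) + (0) − 2·(0) − (0) + (1) = 3
So the dimensions are [M⁻⁴ T⁴ Θ³].

M: -4, L: 0, T: 4, Θ: 3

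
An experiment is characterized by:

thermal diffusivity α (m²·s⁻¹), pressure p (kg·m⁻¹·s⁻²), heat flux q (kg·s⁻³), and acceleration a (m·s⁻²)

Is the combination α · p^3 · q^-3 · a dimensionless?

Sum the exponent of each base dimension across the product:
  M: [α]_M + 3·[p]_M − 3·[q]_M + [a]_M = (0) + 3·(1) − 3·(1) + (0) = 0
  L: [α]_L + 3·[p]_L − 3·[q]_L + [a]_L = (2) + 3·(-1) − 3·(0) + (1) = 0
  T: [α]_T + 3·[p]_T − 3·[q]_T + [a]_T = (-1) + 3·(-2) − 3·(-3) + (-2) = 0
All base exponents vanish — dimensionless.

yes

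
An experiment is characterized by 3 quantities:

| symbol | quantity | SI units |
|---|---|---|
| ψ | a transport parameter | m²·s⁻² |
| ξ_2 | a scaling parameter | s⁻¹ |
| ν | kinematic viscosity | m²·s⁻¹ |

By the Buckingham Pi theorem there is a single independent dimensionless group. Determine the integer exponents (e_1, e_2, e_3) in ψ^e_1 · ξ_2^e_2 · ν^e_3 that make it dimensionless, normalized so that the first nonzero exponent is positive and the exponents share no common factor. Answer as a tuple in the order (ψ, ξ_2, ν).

L: e_1·(2) + e_2·(0) + e_3·(2) = 0
T: e_1·(-2) + e_2·(-1) + e_3·(-1) = 0
Solving this homogeneous linear system for the smallest-integer solution (first nonzero entry positive) gives (1, -1, -1).

(1, -1, -1)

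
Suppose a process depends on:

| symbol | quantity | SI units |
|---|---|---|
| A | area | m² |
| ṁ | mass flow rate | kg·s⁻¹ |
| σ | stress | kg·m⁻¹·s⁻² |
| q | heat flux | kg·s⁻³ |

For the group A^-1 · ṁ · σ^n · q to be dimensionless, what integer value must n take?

Balance the M exponent: (1)·n from σ, plus −(0) + (1) + (1) = 2 from the rest, must sum to zero.
n + 2 = 0, so n = -2.

-2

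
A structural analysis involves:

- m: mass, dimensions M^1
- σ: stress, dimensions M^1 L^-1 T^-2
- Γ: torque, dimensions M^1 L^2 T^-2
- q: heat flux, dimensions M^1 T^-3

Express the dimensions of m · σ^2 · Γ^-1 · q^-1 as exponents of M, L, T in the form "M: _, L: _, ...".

M: 1, L: -4, T: 1

Collect each base-dimension exponent across the product:
  M: (1) + 2·(1) − (1) − (1) = 1
  L: (0) + 2·(-1) − (2) − (0) = -4
  T: (0) + 2·(-2) − (-2) − (-3) = 1
So the dimensions are [M L⁻⁴ T].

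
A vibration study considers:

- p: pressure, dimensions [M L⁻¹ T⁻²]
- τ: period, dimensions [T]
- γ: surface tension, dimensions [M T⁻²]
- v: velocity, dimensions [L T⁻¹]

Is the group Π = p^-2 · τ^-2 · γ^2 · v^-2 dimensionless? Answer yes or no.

Sum the exponent of each base dimension across the product:
  M: −2·[p]_M − 2·[τ]_M + 2·[γ]_M − 2·[v]_M = −2·(1) − 2·(0) + 2·(1) − 2·(0) = 0
  L: −2·[p]_L − 2·[τ]_L + 2·[γ]_L − 2·[v]_L = −2·(-1) − 2·(0) + 2·(0) − 2·(1) = 0
  T: −2·[p]_T − 2·[τ]_T + 2·[γ]_T − 2·[v]_T = −2·(-2) − 2·(1) + 2·(-2) − 2·(-1) = 0
All base exponents vanish — dimensionless.

yes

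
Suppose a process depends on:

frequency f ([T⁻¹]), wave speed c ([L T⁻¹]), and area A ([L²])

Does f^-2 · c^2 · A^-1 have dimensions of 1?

yes

Sum the exponent of each base dimension across the product:
  L: −2·[f]_L + 2·[c]_L − [A]_L = −2·(0) + 2·(1) − (2) = 0
  T: −2·[f]_T + 2·[c]_T − [A]_T = −2·(-1) + 2·(-1) − (0) = 0
All base exponents vanish — dimensionless.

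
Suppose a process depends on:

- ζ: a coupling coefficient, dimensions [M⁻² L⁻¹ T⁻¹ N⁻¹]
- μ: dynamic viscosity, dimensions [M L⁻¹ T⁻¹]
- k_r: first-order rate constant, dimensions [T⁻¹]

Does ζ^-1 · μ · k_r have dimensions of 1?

Sum the exponent of each base dimension across the product:
  M: −[ζ]_M + [μ]_M + [k_r]_M = −(-2) + (1) + (0) = 3
  L: −[ζ]_L + [μ]_L + [k_r]_L = −(-1) + (-1) + (0) = 0
  T: −[ζ]_T + [μ]_T + [k_r]_T = −(-1) + (-1) + (-1) = -1
  N: −[ζ]_N + [μ]_N + [k_r]_N = −(-1) + (0) + (0) = 1
Net dimensions [M³ T⁻¹ N] ≠ [1] — not dimensionless.

no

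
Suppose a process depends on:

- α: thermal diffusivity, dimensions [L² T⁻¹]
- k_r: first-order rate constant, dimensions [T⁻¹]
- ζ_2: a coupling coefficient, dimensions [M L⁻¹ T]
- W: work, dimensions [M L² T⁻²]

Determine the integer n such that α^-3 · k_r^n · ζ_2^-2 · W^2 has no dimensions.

Balance the T exponent: (-1)·n from k_r, plus −3·(-1) − 2·(1) + 2·(-2) = -3 from the rest, must sum to zero.
−n − 3 = 0, so n = -3.

-3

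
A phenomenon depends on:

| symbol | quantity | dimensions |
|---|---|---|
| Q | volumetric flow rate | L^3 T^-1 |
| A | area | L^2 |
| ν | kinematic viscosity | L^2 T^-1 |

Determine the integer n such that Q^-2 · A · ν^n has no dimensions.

Balance the L exponent: (2)·n from ν, plus −2·(3) + (2) = -4 from the rest, must sum to zero.
2n − 4 = 0, so n = 2.

2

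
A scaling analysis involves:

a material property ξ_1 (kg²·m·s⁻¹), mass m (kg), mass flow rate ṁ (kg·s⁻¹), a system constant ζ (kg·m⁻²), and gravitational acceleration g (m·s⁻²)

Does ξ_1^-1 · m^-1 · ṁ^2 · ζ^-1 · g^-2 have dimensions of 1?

no

Sum the exponent of each base dimension across the product:
  M: −[ξ_1]_M − [m]_M + 2·[ṁ]_M − [ζ]_M − 2·[g]_M = −(2) − (1) + 2·(1) − (1) − 2·(0) = -2
  L: −[ξ_1]_L − [m]_L + 2·[ṁ]_L − [ζ]_L − 2·[g]_L = −(1) − (0) + 2·(0) − (-2) − 2·(1) = -1
  T: −[ξ_1]_T − [m]_T + 2·[ṁ]_T − [ζ]_T − 2·[g]_T = −(-1) − (0) + 2·(-1) − (0) − 2·(-2) = 3
Net dimensions [M⁻² L⁻¹ T³] ≠ [1] — not dimensionless.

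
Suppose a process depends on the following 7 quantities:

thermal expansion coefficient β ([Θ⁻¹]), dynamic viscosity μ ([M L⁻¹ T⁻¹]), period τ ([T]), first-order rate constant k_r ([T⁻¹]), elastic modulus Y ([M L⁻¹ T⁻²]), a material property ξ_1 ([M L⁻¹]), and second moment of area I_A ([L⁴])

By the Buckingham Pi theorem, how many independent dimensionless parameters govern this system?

There are 7 variables and 4 base dimensions (M, L, T, Θ).
The dimension matrix has rank 4.
Independent dimensionless groups: 7 − 4 = 3.

3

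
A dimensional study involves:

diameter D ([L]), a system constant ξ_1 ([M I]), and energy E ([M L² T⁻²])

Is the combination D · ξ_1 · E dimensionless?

Sum the exponent of each base dimension across the product:
  M: [D]_M + [ξ_1]_M + [E]_M = (0) + (1) + (1) = 2
  L: [D]_L + [ξ_1]_L + [E]_L = (1) + (0) + (2) = 3
  T: [D]_T + [ξ_1]_T + [E]_T = (0) + (0) + (-2) = -2
  I: [D]_I + [ξ_1]_I + [E]_I = (0) + (1) + (0) = 1
Net dimensions [M² L³ T⁻² I] ≠ [1] — not dimensionless.

no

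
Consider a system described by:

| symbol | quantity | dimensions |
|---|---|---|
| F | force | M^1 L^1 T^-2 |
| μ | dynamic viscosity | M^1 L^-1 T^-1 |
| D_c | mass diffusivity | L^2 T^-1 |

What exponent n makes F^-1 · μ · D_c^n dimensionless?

1

Balance the L exponent: (2)·n from D_c, plus −(1) + (-1) = -2 from the rest, must sum to zero.
2n − 2 = 0, so n = 1.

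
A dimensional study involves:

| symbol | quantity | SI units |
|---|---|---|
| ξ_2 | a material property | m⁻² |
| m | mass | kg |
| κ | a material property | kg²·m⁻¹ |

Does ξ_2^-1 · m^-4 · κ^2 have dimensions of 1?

Sum the exponent of each base dimension across the product:
  M: −[ξ_2]_M − 4·[m]_M + 2·[κ]_M = −(0) − 4·(1) + 2·(2) = 0
  L: −[ξ_2]_L − 4·[m]_L + 2·[κ]_L = −(-2) − 4·(0) + 2·(-1) = 0
  T: −[ξ_2]_T − 4·[m]_T + 2·[κ]_T = −(0) − 4·(0) + 2·(0) = 0
All base exponents vanish — dimensionless.

yes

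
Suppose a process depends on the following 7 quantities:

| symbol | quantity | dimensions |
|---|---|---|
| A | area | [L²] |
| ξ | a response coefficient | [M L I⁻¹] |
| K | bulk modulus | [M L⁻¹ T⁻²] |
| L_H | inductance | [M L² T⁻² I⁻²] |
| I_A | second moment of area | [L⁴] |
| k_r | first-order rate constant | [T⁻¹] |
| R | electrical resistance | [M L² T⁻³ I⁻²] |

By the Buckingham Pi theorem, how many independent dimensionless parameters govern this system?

There are 7 variables and 4 base dimensions (M, L, T, I).
The dimension matrix has rank 4.
Independent dimensionless groups: 7 − 4 = 3.

3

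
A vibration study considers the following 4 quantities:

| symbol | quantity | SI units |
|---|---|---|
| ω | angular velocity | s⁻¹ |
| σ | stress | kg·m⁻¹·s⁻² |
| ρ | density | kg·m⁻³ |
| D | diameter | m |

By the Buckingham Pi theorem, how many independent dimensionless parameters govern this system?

1

There are 4 variables and 3 base dimensions (M, L, T).
The dimension matrix has rank 3.
Independent dimensionless groups: 4 − 3 = 1.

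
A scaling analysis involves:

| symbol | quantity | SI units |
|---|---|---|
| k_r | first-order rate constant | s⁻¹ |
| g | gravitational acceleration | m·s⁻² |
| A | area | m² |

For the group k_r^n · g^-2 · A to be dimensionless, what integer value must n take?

4

Balance the T exponent: (-1)·n from k_r, plus −2·(-2) + (0) = 4 from the rest, must sum to zero.
−n + 4 = 0, so n = 4.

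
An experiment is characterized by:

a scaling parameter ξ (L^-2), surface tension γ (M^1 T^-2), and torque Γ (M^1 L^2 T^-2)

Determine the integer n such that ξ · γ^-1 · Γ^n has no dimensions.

Balance the M exponent: (1)·n from Γ, plus (0) − (1) = -1 from the rest, must sum to zero.
n − 1 = 0, so n = 1.

1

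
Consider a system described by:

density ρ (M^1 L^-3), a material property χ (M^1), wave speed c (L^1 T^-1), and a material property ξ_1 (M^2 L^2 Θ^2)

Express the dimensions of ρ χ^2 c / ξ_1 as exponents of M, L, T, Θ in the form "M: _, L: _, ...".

Collect each base-dimension exponent across the product:
  M: (1) + 2·(1) + (0) − (2) = 1
  L: (-3) + 2·(0) + (1) − (2) = -4
  T: (0) + 2·(0) + (-1) − (0) = -1
  Θ: (0) + 2·(0) + (0) − (2) = -2
So the dimensions are [M L⁻⁴ T⁻¹ Θ⁻²].

M: 1, L: -4, T: -1, Θ: -2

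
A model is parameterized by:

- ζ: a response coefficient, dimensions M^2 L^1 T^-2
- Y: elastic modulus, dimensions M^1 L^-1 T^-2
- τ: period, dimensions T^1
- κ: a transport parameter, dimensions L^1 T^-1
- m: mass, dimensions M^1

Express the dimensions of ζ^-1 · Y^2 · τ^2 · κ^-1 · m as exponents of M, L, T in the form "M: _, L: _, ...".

Collect each base-dimension exponent across the product:
  M: −(2) + 2·(1) + 2·(0) − (0) + (1) = 1
  L: −(1) + 2·(-1) + 2·(0) − (1) + (0) = -4
  T: −(-2) + 2·(-2) + 2·(1) − (-1) + (0) = 1
So the dimensions are [M L⁻⁴ T].

M: 1, L: -4, T: 1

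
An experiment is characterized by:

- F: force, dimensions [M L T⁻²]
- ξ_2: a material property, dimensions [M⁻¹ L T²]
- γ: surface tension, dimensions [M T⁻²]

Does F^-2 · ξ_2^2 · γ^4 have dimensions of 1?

Sum the exponent of each base dimension across the product:
  M: −2·[F]_M + 2·[ξ_2]_M + 4·[γ]_M = −2·(1) + 2·(-1) + 4·(1) = 0
  L: −2·[F]_L + 2·[ξ_2]_L + 4·[γ]_L = −2·(1) + 2·(1) + 4·(0) = 0
  T: −2·[F]_T + 2·[ξ_2]_T + 4·[γ]_T = −2·(-2) + 2·(2) + 4·(-2) = 0
All base exponents vanish — dimensionless.

yes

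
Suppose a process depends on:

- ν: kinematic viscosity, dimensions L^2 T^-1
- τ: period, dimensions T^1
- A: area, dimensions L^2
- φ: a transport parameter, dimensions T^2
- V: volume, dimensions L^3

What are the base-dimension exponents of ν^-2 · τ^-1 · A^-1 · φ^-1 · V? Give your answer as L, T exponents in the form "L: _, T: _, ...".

Collect each base-dimension exponent across the product:
  L: −2·(2) − (0) − (2) − (0) + (3) = -3
  T: −2·(-1) − (1) − (0) − (2) + (0) = -1
So the dimensions are [L⁻³ T⁻¹].

L: -3, T: -1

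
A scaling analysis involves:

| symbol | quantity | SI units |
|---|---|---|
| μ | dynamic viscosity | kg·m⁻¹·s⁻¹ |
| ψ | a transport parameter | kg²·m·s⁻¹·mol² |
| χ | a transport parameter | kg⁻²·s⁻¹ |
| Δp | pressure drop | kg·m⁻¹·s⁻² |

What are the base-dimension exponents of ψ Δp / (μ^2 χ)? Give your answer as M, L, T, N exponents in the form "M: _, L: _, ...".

M: 3, L: 2, T: 0, N: 2

Collect each base-dimension exponent across the product:
  M: −2·(1) + (2) − (-2) + (1) = 3
  L: −2·(-1) + (1) − (0) + (-1) = 2
  T: −2·(-1) + (-1) − (-1) + (-2) = 0
  N: −2·(0) + (2) − (0) + (0) = 2
So the dimensions are [M³ L² N²].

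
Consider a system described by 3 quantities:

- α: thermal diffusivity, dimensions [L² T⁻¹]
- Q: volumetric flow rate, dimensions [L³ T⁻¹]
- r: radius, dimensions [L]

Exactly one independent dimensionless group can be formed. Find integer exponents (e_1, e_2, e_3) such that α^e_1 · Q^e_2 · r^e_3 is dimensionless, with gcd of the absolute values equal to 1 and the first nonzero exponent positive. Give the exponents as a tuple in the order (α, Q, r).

L: e_1·(2) + e_2·(3) + e_3·(1) = 0
T: e_1·(-1) + e_2·(-1) + e_3·(0) = 0
Solving this homogeneous linear system for the smallest-integer solution (first nonzero entry positive) gives (1, -1, 1).

(1, -1, 1)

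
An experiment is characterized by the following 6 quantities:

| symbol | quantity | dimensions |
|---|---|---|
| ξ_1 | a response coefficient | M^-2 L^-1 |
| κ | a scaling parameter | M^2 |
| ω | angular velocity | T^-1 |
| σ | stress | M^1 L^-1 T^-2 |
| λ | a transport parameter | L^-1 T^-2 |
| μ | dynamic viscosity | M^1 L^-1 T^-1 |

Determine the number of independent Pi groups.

3

There are 6 variables and 3 base dimensions (M, L, T).
The dimension matrix has rank 3.
Independent dimensionless groups: 6 − 3 = 3.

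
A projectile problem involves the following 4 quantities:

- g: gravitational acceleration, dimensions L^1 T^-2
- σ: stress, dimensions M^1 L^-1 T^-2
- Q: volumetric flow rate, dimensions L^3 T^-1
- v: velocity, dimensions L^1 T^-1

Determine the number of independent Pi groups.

1

There are 4 variables and 3 base dimensions (M, L, T).
The dimension matrix has rank 3.
Independent dimensionless groups: 4 − 3 = 1.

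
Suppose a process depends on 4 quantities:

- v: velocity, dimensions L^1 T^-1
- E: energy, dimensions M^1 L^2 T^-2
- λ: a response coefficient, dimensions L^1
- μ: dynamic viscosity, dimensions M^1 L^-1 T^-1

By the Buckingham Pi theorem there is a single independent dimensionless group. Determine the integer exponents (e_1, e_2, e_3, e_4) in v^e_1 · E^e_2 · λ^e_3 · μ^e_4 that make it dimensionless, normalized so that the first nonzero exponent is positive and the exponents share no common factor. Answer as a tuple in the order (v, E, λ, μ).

(1, -1, 2, 1)

M: e_1·(0) + e_2·(1) + e_3·(0) + e_4·(1) = 0
L: e_1·(1) + e_2·(2) + e_3·(1) + e_4·(-1) = 0
T: e_1·(-1) + e_2·(-2) + e_3·(0) + e_4·(-1) = 0
Solving this homogeneous linear system for the smallest-integer solution (first nonzero entry positive) gives (1, -1, 2, 1).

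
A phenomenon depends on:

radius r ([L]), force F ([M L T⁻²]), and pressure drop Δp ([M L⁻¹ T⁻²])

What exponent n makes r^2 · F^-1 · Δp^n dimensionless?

1

Balance the M exponent: (1)·n from Δp, plus 2·(0) − (1) = -1 from the rest, must sum to zero.
n − 1 = 0, so n = 1.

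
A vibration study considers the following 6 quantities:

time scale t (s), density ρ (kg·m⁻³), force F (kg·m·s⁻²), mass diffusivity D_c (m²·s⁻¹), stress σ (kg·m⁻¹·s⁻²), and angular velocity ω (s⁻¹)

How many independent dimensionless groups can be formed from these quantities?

3

There are 6 variables and 3 base dimensions (M, L, T).
The dimension matrix has rank 3.
Independent dimensionless groups: 6 − 3 = 3.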